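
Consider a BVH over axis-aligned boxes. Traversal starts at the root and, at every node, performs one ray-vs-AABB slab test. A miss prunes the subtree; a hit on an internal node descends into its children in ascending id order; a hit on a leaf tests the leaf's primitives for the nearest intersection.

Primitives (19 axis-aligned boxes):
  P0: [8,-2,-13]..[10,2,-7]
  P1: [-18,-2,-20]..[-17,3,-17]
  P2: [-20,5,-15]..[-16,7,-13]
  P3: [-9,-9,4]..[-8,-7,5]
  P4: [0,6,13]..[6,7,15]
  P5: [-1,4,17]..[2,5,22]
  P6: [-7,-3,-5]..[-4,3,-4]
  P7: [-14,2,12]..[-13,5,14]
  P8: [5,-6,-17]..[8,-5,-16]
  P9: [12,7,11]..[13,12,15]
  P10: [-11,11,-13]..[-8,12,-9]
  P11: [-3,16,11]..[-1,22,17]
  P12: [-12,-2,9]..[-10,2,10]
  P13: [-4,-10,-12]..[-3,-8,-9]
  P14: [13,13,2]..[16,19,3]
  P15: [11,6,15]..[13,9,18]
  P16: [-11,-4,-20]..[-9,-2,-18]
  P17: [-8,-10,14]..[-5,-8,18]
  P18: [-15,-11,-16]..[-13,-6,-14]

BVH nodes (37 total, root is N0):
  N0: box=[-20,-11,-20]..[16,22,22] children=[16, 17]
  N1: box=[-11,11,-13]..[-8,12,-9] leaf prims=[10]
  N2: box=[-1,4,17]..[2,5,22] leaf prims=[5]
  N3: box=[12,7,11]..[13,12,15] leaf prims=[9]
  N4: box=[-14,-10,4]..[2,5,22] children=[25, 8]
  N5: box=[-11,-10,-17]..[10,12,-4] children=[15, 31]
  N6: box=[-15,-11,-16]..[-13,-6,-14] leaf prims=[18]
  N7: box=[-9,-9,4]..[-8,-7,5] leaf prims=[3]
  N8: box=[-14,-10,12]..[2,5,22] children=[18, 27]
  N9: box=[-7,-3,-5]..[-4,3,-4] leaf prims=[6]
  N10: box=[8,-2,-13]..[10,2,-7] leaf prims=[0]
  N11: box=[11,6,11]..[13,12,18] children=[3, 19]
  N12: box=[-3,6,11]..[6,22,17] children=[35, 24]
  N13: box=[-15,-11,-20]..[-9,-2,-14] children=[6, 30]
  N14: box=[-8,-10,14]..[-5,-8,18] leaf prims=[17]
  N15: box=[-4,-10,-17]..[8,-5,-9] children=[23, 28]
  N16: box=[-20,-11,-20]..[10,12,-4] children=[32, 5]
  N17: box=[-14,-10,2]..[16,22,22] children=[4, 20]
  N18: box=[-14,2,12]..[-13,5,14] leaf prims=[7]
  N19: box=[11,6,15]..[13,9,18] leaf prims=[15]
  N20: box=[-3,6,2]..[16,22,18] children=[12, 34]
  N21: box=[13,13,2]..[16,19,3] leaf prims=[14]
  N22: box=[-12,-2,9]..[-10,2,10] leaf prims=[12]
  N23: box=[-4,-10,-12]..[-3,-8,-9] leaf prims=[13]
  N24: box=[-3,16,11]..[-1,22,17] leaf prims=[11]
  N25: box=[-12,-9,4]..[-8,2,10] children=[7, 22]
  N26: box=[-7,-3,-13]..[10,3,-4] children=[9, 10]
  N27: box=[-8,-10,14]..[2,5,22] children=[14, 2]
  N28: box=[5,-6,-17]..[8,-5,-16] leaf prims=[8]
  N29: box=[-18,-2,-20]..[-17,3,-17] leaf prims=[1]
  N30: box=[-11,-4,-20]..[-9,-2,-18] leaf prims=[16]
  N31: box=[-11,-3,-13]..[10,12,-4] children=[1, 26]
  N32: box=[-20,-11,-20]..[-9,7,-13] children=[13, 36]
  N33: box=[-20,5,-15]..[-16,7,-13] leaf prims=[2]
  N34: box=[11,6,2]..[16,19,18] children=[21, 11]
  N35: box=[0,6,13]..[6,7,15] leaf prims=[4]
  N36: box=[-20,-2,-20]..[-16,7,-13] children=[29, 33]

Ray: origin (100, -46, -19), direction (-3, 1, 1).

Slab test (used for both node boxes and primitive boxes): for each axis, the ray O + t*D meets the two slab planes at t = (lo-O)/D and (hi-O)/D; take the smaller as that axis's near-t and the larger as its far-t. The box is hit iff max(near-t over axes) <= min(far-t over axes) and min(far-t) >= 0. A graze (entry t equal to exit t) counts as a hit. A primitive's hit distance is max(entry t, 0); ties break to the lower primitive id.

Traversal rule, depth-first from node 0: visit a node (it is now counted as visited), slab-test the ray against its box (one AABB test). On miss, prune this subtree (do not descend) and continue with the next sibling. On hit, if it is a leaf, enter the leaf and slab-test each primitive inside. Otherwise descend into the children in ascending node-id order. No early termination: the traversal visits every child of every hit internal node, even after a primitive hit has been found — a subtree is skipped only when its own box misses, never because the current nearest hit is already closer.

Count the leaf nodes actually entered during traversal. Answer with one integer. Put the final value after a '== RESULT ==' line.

Trace the traversal:
N0 x:[28,40] y:[35,68] z:[-1,41] -> hit [35,40], descend [16, 17]
  N16 x:[30,40] y:[35,58] z:[-1,15] -> miss, prune
  N17 x:[28,38] y:[36,68] z:[21,41] -> hit [36,38], descend [4, 20]
    N4 x:[98/3,38] y:[36,51] z:[23,41] -> hit [36,38], descend [8, 25]
      N8 x:[98/3,38] y:[36,51] z:[31,41] -> hit [36,38], descend [18, 27]
        N18 x:[113/3,38] y:[48,51] z:[31,33] -> miss, prune
        N27 x:[98/3,36] y:[36,51] z:[33,41] -> hit [36,36], descend [2, 14]
          N2 x:[98/3,101/3] y:[50,51] z:[36,41] -> miss, prune
          N14 x:[35,36] y:[36,38] z:[33,37] -> hit [36,36] leaf, test {P17@t=36}
      N25 x:[36,112/3] y:[37,48] z:[23,29] -> miss, prune
    N20 x:[28,103/3] y:[52,68] z:[21,37] -> miss, prune

order=[0, 16, 17, 4, 8, 18, 27, 2, 14, 25, 20]  |boxes|=11  |leaves|=1  hit=P17

== RESULT ==
1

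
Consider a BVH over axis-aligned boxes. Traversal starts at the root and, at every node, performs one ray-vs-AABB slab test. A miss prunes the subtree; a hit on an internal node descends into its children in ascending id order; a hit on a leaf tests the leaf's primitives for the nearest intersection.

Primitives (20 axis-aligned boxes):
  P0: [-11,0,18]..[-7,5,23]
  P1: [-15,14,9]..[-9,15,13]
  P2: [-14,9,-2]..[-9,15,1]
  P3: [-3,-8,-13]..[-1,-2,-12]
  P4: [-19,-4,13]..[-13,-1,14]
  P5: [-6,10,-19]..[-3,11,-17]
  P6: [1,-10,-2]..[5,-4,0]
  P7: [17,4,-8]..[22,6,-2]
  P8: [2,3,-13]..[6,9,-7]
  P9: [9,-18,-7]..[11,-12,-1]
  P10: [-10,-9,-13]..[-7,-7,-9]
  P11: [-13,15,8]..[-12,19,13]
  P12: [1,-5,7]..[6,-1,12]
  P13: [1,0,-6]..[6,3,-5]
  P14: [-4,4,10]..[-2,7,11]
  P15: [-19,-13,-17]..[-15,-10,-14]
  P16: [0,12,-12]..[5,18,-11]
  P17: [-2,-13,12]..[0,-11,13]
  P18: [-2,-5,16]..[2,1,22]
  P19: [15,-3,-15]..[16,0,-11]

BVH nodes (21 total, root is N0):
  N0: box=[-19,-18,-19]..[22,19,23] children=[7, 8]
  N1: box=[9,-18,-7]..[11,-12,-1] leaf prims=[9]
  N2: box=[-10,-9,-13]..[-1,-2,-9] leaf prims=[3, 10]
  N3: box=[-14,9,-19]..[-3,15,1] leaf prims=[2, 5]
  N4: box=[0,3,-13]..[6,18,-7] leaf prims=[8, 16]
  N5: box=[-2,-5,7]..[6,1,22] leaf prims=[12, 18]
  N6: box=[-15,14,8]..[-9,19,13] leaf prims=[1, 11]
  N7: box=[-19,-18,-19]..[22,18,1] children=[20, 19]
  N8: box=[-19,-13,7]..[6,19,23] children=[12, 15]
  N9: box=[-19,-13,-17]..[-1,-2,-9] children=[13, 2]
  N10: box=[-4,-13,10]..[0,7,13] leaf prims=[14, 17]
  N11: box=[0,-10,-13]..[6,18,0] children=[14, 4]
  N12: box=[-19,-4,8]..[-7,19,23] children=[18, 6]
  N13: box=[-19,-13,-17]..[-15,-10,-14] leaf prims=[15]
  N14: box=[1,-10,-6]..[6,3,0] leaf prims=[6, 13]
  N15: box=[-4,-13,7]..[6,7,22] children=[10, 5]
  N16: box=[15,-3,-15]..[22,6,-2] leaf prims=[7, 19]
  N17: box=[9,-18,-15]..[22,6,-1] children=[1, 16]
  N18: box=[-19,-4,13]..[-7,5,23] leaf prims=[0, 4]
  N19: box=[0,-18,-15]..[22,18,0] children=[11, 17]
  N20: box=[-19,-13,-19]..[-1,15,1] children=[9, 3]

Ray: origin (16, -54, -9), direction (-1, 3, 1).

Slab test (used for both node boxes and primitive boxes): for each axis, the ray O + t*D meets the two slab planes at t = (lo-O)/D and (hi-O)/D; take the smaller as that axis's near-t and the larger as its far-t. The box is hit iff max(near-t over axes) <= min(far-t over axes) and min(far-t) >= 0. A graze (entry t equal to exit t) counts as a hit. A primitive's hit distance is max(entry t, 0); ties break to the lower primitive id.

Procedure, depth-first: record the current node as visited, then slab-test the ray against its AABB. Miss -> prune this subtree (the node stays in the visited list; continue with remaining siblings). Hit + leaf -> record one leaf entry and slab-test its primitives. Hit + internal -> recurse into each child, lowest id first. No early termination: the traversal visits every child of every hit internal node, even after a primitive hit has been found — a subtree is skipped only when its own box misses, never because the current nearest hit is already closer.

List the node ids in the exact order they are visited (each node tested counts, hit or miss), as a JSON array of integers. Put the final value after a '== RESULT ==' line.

Trace the traversal:
N0 x:[-6,35] y:[12,73/3] z:[-10,32] -> hit [12,73/3], descend [7, 8]
  N7 x:[-6,35] y:[12,24] z:[-10,10] -> miss, prune
  N8 x:[10,35] y:[41/3,73/3] z:[16,32] -> hit [16,73/3], descend [12, 15]
    N12 x:[23,35] y:[50/3,73/3] z:[17,32] -> hit [23,73/3], descend [6, 18]
      N6 x:[25,31] y:[68/3,73/3] z:[17,22] -> miss, prune
      N18 x:[23,35] y:[50/3,59/3] z:[22,32] -> miss, prune
    N15 x:[10,20] y:[41/3,61/3] z:[16,31] -> hit [16,20], descend [5, 10]
      N5 x:[10,18] y:[49/3,55/3] z:[16,31] -> hit [49/3,18] leaf, test {P12(miss), P18(miss)}
      N10 x:[16,20] y:[41/3,61/3] z:[19,22] -> hit [19,20] leaf, test {P14@t=58/3, P17(miss)}

9 AABB tests over nodes [0, 7, 8, 12, 6, 18, 15, 5, 10]; 2 leaves entered; closest P14.

== RESULT ==
[0, 7, 8, 12, 6, 18, 15, 5, 10]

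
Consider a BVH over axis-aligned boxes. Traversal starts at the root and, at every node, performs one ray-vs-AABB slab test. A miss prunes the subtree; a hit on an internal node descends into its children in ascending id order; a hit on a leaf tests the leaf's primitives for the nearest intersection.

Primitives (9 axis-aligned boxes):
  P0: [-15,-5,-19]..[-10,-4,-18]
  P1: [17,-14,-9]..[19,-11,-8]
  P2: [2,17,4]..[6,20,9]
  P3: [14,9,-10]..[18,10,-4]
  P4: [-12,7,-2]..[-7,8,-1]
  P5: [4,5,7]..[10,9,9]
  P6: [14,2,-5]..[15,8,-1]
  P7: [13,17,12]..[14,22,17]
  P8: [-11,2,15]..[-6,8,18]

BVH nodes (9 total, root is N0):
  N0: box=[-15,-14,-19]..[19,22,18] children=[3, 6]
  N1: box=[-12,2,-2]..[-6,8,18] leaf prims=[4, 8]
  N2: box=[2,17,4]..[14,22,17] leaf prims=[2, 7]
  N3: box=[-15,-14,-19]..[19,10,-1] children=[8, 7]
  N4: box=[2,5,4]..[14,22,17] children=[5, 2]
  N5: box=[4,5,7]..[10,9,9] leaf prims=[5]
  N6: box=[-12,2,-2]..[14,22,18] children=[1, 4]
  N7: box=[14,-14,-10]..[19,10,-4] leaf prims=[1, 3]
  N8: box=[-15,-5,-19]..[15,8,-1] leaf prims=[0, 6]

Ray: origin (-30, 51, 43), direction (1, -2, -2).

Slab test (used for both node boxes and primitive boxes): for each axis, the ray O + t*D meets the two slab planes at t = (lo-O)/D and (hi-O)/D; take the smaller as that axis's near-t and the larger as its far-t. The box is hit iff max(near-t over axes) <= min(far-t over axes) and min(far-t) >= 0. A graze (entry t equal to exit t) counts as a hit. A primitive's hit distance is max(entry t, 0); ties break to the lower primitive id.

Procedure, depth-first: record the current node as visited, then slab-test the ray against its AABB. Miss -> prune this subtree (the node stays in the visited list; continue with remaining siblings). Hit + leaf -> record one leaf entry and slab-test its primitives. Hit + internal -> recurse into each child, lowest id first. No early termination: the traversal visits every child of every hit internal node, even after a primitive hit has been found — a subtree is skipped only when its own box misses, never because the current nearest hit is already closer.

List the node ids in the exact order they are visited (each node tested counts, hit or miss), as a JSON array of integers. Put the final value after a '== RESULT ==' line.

Traverse from the root:
N0 x:[15,49] y:[29/2,65/2] z:[25/2,31] -> hit [15,31], descend [3, 6]
  N3 x:[15,49] y:[41/2,65/2] z:[22,31] -> hit [22,31], descend [7, 8]
    N7 x:[44,49] y:[41/2,65/2] z:[47/2,53/2] -> miss, prune
    N8 x:[15,45] y:[43/2,28] z:[22,31] -> hit [22,28] leaf, test {P0(miss), P6(miss)}
  N6 x:[18,44] y:[29/2,49/2] z:[25/2,45/2] -> hit [18,45/2], descend [1, 4]
    N1 x:[18,24] y:[43/2,49/2] z:[25/2,45/2] -> hit [43/2,45/2] leaf, test {P4@t=22, P8(miss)}
    N4 x:[32,44] y:[29/2,23] z:[13,39/2] -> miss, prune

Summary -> nodes [0, 3, 7, 8, 6, 1, 4]; box-tests=7; leaf-entries=2; first=P4

== RESULT ==
[0, 3, 7, 8, 6, 1, 4]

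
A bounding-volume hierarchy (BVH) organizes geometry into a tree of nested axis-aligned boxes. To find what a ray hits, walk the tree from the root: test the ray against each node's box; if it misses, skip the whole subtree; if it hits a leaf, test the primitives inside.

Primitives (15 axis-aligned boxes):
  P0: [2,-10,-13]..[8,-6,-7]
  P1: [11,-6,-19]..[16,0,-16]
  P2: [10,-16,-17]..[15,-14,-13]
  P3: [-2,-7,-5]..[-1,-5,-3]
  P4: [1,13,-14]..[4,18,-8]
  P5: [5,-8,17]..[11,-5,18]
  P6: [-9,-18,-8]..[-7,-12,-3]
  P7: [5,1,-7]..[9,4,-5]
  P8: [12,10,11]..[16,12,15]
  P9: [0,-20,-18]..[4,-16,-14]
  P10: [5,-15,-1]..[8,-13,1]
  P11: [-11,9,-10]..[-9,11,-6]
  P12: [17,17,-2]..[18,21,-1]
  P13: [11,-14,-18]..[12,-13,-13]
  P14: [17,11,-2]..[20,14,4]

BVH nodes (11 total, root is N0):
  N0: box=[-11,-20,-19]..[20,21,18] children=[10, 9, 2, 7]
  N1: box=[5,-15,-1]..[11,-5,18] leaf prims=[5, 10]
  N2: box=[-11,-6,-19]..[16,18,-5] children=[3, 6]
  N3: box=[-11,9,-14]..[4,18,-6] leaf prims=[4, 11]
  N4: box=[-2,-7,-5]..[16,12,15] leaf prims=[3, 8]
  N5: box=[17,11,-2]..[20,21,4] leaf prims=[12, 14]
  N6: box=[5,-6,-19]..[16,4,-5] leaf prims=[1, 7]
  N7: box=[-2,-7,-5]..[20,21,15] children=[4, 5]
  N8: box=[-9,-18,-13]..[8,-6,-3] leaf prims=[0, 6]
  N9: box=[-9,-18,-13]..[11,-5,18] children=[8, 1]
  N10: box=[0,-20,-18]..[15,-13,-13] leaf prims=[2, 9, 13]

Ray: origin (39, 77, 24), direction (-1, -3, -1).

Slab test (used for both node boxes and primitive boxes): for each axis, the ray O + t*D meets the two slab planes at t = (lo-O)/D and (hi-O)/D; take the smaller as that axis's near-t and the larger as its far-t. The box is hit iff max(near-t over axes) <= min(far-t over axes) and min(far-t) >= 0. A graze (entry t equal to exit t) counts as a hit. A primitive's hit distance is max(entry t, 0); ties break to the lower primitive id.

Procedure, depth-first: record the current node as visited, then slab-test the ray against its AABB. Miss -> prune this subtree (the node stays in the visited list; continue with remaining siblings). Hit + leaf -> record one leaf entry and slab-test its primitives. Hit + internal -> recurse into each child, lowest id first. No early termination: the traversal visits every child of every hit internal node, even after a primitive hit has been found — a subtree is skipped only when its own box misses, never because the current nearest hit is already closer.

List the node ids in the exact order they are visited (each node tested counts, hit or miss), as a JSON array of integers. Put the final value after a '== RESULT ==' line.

Trace the traversal:
N0 x:[19,50] y:[56/3,97/3] z:[6,43] -> hit [19,97/3], descend [2, 7, 9, 10]
  N2 x:[23,50] y:[59/3,83/3] z:[29,43] -> miss, prune
  N7 x:[19,41] y:[56/3,28] z:[9,29] -> hit [19,28], descend [4, 5]
    N4 x:[23,41] y:[65/3,28] z:[9,29] -> hit [23,28] leaf, test {P3(miss), P8(miss)}
    N5 x:[19,22] y:[56/3,22] z:[20,26] -> hit [20,22] leaf, test {P12(miss), P14@t=21}
  N9 x:[28,48] y:[82/3,95/3] z:[6,37] -> hit [28,95/3], descend [1, 8]
    N1 x:[28,34] y:[82/3,92/3] z:[6,25] -> miss, prune
    N8 x:[31,48] y:[83/3,95/3] z:[27,37] -> hit [31,95/3] leaf, test {P0(miss), P6(miss)}
  N10 x:[24,39] y:[30,97/3] z:[37,42] -> miss, prune

9 AABB tests over nodes [0, 2, 7, 4, 5, 9, 1, 8, 10]; 3 leaves entered; closest P14.

== RESULT ==
[0, 2, 7, 4, 5, 9, 1, 8, 10]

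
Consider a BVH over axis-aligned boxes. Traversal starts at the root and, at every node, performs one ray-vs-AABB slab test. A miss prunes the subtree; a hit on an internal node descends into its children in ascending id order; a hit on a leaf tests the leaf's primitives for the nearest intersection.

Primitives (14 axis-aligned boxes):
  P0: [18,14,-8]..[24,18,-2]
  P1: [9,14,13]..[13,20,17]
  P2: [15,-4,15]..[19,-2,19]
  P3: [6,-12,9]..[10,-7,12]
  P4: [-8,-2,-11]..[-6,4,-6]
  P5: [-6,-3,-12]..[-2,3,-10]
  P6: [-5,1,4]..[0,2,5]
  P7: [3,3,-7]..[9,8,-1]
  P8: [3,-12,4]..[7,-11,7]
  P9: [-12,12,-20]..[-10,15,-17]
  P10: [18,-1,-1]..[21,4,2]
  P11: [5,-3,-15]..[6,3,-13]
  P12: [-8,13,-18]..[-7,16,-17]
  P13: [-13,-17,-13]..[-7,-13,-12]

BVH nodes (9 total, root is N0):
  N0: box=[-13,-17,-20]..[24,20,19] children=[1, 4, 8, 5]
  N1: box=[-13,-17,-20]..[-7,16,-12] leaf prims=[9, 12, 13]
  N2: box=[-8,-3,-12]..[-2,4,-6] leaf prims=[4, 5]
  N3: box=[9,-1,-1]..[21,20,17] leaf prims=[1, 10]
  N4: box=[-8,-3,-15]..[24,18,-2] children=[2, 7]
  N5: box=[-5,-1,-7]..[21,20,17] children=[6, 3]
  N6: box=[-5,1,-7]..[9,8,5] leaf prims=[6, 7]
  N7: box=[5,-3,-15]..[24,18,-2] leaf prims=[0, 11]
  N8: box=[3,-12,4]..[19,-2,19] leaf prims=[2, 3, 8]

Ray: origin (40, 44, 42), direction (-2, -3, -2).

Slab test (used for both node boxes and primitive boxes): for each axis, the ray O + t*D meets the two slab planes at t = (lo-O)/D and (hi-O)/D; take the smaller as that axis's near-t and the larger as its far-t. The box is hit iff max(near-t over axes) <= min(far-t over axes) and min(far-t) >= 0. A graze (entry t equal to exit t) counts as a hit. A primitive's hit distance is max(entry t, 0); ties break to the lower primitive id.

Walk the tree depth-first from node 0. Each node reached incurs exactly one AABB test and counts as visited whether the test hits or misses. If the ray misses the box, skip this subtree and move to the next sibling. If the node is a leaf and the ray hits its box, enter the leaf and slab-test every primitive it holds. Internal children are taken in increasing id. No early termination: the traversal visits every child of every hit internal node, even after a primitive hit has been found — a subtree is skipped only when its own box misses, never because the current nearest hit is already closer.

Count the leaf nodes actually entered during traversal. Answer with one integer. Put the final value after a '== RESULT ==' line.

Trace the traversal:
N0 x:[8,53/2] y:[8,61/3] z:[23/2,31] -> hit [23/2,61/3], descend [1, 4, 5, 8]
  N1 x:[47/2,53/2] y:[28/3,61/3] z:[27,31] -> miss, prune
  N4 x:[8,24] y:[26/3,47/3] z:[22,57/2] -> miss, prune
  N5 x:[19/2,45/2] y:[8,15] z:[25/2,49/2] -> hit [25/2,15], descend [3, 6]
    N3 x:[19/2,31/2] y:[8,15] z:[25/2,43/2] -> hit [25/2,15] leaf, test {P1(miss), P10(miss)}
    N6 x:[31/2,45/2] y:[12,43/3] z:[37/2,49/2] -> miss, prune
  N8 x:[21/2,37/2] y:[46/3,56/3] z:[23/2,19] -> hit [46/3,37/2] leaf, test {P2(miss), P3(miss), P8@t=55/3}

order=[0, 1, 4, 5, 3, 6, 8]  |boxes|=7  |leaves|=2  hit=P8

== RESULT ==
2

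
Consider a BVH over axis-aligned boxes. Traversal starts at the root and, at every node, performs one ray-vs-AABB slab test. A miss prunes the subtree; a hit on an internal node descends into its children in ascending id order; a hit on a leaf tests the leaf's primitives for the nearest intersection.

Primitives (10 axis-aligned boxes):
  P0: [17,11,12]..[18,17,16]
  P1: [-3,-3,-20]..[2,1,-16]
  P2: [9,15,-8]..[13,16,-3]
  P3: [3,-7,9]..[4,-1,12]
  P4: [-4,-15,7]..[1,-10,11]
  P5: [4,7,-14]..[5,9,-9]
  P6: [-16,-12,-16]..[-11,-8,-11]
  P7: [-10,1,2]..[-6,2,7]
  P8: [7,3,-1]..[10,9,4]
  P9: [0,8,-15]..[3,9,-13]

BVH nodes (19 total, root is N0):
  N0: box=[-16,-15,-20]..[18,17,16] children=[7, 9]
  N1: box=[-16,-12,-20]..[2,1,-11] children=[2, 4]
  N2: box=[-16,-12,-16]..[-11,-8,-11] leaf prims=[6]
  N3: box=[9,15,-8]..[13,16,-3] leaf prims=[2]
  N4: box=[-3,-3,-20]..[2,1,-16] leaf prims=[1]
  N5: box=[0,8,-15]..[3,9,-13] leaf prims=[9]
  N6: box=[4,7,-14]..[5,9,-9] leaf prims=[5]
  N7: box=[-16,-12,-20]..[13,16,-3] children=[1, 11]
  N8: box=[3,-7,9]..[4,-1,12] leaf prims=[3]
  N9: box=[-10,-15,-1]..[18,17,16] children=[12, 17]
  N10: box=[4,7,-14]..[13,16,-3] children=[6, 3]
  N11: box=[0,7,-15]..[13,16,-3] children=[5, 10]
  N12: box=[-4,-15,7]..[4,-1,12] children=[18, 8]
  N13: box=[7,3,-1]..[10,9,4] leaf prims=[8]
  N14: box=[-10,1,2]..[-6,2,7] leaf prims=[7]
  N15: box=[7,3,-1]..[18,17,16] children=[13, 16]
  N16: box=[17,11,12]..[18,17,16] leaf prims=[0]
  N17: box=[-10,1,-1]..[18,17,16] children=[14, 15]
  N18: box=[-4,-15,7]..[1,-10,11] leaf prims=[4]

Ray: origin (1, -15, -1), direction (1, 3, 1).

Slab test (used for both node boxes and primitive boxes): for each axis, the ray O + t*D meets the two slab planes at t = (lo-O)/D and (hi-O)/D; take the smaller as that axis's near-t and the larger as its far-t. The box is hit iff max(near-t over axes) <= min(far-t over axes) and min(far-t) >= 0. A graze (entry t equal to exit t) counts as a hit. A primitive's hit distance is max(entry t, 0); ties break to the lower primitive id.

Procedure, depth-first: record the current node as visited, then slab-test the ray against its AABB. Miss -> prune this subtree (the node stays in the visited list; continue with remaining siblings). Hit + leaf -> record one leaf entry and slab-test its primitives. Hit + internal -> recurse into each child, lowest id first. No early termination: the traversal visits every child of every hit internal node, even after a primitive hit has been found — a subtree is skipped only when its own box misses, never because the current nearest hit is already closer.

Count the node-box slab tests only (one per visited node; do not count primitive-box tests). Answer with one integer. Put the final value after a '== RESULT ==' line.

Walk:
N0 x:[-17,17] y:[0,32/3] z:[-19,17] -> hit [0,32/3], descend [7, 9]
  N7 x:[-17,12] y:[1,31/3] z:[-19,-2] -> miss, prune
  N9 x:[-11,17] y:[0,32/3] z:[0,17] -> hit [0,32/3], descend [12, 17]
    N12 x:[-5,3] y:[0,14/3] z:[8,13] -> miss, prune
    N17 x:[-11,17] y:[16/3,32/3] z:[0,17] -> hit [16/3,32/3], descend [14, 15]
      N14 x:[-11,-7] y:[16/3,17/3] z:[3,8] -> miss, prune
      N15 x:[6,17] y:[6,32/3] z:[0,17] -> hit [6,32/3], descend [13, 16]
        N13 x:[6,9] y:[6,8] z:[0,5] -> miss, prune
        N16 x:[16,17] y:[26/3,32/3] z:[13,17] -> miss, prune

Summary -> nodes [0, 7, 9, 12, 17, 14, 15, 13, 16]; box-tests=9; leaf-entries=0; first=miss

== RESULT ==
9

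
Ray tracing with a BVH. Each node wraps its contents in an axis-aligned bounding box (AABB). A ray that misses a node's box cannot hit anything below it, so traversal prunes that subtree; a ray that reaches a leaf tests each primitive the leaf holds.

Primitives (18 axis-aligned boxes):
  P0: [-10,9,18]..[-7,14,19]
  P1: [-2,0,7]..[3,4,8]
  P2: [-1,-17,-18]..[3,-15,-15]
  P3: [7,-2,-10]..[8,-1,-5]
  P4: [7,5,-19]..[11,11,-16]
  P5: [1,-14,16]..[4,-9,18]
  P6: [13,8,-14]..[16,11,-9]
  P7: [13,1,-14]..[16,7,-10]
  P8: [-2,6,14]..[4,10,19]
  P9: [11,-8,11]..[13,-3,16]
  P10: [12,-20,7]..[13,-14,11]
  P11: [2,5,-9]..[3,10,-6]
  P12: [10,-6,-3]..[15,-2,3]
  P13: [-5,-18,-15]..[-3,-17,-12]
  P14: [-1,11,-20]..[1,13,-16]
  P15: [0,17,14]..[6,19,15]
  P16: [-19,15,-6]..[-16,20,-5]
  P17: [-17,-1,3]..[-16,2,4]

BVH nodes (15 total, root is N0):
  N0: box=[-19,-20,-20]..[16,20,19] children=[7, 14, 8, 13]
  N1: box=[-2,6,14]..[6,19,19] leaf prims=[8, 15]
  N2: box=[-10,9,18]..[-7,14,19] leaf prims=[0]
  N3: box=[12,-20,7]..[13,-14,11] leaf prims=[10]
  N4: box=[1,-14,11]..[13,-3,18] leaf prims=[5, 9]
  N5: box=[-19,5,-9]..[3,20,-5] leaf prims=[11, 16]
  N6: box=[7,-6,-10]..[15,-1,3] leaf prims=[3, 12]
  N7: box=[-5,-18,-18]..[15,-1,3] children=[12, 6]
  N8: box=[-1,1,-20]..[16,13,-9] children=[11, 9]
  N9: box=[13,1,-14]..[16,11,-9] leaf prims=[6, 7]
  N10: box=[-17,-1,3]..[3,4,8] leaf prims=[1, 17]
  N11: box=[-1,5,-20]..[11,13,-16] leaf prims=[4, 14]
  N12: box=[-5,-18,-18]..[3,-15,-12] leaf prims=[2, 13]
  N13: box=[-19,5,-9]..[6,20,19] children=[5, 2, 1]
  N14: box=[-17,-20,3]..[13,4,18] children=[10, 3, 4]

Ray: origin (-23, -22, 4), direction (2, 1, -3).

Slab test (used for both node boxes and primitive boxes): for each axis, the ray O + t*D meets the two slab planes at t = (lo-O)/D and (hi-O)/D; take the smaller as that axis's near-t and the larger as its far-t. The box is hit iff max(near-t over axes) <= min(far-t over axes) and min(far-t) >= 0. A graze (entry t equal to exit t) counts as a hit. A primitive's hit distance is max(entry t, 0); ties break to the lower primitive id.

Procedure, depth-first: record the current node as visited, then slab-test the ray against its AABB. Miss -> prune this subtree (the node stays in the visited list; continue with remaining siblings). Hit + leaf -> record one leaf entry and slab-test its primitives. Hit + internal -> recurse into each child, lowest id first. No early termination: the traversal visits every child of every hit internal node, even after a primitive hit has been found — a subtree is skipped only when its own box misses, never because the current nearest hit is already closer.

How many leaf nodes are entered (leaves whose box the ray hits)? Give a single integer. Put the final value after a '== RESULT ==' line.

Traverse from the root:
N0 x:[2,39/2] y:[2,42] z:[-5,8] -> hit [2,8], descend [7, 8, 13, 14]
  N7 x:[9,19] y:[4,21] z:[1/3,22/3] -> miss, prune
  N8 x:[11,39/2] y:[23,35] z:[13/3,8] -> miss, prune
  N13 x:[2,29/2] y:[27,42] z:[-5,13/3] -> miss, prune
  N14 x:[3,18] y:[2,26] z:[-14/3,1/3] -> miss, prune

Summary -> nodes [0, 7, 8, 13, 14]; box-tests=5; leaf-entries=0; first=miss

== RESULT ==
0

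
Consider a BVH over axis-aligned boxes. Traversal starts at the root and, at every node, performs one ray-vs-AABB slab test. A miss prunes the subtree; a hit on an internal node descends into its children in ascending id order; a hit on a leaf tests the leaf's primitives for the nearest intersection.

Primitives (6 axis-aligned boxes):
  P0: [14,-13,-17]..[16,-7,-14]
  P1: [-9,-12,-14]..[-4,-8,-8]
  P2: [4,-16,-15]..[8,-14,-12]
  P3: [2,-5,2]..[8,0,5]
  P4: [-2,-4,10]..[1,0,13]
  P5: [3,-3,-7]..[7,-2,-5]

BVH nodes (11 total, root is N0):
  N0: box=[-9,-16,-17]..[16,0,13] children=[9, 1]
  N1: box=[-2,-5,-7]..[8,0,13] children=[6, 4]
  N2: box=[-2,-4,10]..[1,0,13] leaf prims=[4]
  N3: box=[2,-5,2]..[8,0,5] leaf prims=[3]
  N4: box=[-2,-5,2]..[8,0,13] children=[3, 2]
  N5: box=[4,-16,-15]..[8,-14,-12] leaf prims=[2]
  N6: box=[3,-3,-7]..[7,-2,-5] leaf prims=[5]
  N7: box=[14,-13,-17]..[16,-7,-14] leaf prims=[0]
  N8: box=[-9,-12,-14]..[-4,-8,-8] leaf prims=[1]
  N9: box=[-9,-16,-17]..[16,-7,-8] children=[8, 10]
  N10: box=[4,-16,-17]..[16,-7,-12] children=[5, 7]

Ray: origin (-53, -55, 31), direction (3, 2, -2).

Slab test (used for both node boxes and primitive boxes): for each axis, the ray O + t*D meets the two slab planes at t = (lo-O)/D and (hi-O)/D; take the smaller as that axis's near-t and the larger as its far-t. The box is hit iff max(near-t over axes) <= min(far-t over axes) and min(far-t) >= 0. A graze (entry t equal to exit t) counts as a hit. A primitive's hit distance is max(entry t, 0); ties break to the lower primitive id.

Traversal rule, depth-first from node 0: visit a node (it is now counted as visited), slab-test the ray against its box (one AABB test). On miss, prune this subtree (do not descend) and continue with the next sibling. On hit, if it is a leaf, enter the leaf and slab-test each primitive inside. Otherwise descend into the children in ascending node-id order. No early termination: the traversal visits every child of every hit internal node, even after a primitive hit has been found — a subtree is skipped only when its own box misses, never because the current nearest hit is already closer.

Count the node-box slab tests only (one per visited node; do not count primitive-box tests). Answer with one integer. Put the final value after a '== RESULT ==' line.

Trace the traversal:
N0 x:[44/3,23] y:[39/2,55/2] z:[9,24] -> hit [39/2,23], descend [1, 9]
  N1 x:[17,61/3] y:[25,55/2] z:[9,19] -> miss, prune
  N9 x:[44/3,23] y:[39/2,24] z:[39/2,24] -> hit [39/2,23], descend [8, 10]
    N8 x:[44/3,49/3] y:[43/2,47/2] z:[39/2,45/2] -> miss, prune
    N10 x:[19,23] y:[39/2,24] z:[43/2,24] -> hit [43/2,23], descend [5, 7]
      N5 x:[19,61/3] y:[39/2,41/2] z:[43/2,23] -> miss, prune
      N7 x:[67/3,23] y:[21,24] z:[45/2,24] -> hit [45/2,23] leaf, test {P0@t=45/2}

7 AABB tests over nodes [0, 1, 9, 8, 10, 5, 7]; 1 leaf entered; closest P0.

== RESULT ==
7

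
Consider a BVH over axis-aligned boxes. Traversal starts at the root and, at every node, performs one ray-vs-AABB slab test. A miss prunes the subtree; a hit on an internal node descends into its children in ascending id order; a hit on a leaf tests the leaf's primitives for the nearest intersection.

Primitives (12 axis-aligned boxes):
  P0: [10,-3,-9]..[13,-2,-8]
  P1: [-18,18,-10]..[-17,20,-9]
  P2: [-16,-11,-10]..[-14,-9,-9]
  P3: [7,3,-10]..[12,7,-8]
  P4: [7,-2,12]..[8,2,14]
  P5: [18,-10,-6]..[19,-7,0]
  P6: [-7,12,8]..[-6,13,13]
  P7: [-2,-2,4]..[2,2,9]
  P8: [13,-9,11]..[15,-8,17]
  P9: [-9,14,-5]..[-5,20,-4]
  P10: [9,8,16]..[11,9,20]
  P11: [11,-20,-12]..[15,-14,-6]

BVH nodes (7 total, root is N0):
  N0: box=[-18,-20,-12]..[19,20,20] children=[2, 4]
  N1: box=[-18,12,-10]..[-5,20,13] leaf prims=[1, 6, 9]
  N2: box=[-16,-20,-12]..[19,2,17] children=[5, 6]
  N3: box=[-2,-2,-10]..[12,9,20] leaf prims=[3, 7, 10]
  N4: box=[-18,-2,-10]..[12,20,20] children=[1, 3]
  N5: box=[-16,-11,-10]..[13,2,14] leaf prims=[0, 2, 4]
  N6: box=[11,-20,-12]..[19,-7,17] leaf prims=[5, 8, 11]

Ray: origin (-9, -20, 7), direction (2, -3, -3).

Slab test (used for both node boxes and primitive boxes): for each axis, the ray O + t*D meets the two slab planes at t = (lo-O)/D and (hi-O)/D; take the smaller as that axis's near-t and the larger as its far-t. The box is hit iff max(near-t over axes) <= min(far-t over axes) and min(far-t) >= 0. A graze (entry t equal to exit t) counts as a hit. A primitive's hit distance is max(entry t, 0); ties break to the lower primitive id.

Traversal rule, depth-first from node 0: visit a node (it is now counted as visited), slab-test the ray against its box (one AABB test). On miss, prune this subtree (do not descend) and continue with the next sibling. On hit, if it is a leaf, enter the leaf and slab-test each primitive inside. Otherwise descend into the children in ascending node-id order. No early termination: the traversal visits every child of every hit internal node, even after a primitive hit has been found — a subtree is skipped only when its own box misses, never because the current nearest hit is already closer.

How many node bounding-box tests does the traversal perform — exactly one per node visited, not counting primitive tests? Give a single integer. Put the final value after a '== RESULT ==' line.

Walk:
N0 x:[-9/2,14] y:[-40/3,0] z:[-13/3,19/3] -> hit [-13/3,0], descend [2, 4]
  N2 x:[-7/2,14] y:[-22/3,0] z:[-10/3,19/3] -> hit [-10/3,0], descend [5, 6]
    N5 x:[-7/2,11] y:[-22/3,-3] z:[-7/3,17/3] -> miss, prune
    N6 x:[10,14] y:[-13/3,0] z:[-10/3,19/3] -> miss, prune
  N4 x:[-9/2,21/2] y:[-40/3,-6] z:[-13/3,17/3] -> miss, prune

5 AABB tests over nodes [0, 2, 5, 6, 4]; 0 leaves entered; closest miss.

== RESULT ==
5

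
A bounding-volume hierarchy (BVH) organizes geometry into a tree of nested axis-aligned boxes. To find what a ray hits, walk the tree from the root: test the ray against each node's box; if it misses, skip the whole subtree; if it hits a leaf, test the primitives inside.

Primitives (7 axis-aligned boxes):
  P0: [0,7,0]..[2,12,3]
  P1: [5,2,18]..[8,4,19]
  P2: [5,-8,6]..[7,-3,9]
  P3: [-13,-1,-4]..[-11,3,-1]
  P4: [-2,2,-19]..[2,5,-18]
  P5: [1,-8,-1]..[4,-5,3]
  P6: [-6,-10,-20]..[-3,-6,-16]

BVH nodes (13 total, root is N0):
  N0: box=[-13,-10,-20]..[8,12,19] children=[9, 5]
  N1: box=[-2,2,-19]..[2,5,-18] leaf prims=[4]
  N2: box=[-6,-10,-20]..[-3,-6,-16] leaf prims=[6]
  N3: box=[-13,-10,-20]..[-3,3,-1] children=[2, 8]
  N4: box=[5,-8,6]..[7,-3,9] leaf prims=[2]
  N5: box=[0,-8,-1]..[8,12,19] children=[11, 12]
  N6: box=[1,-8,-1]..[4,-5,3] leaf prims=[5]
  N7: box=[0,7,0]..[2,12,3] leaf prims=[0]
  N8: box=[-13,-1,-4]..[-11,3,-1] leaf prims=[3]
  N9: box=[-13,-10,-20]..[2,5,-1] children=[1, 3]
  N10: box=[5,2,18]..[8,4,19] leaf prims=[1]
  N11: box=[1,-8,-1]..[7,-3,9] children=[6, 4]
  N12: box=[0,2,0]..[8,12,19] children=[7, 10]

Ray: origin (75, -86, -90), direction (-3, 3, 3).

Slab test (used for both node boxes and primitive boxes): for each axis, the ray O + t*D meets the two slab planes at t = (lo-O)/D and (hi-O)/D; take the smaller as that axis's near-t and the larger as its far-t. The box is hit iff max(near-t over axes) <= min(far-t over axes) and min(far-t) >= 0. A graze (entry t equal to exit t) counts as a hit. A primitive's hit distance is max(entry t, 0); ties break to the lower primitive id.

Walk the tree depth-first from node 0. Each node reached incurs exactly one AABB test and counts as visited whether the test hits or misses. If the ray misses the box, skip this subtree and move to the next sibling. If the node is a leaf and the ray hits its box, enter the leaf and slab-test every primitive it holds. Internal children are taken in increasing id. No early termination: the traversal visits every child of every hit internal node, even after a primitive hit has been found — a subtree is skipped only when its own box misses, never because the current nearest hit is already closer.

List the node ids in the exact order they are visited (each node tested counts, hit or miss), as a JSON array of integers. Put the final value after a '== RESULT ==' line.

Traverse from the root:
N0 x:[67/3,88/3] y:[76/3,98/3] z:[70/3,109/3] -> hit [76/3,88/3], descend [5, 9]
  N5 x:[67/3,25] y:[26,98/3] z:[89/3,109/3] -> miss, prune
  N9 x:[73/3,88/3] y:[76/3,91/3] z:[70/3,89/3] -> hit [76/3,88/3], descend [1, 3]
    N1 x:[73/3,77/3] y:[88/3,91/3] z:[71/3,24] -> miss, prune
    N3 x:[26,88/3] y:[76/3,89/3] z:[70/3,89/3] -> hit [26,88/3], descend [2, 8]
      N2 x:[26,27] y:[76/3,80/3] z:[70/3,74/3] -> miss, prune
      N8 x:[86/3,88/3] y:[85/3,89/3] z:[86/3,89/3] -> hit [86/3,88/3] leaf, test {P3@t=86/3}

Visited [0, 5, 9, 1, 3, 2, 8]. Tests: 7 box, 1 leaf. Nearest: P3.

== RESULT ==
[0, 5, 9, 1, 3, 2, 8]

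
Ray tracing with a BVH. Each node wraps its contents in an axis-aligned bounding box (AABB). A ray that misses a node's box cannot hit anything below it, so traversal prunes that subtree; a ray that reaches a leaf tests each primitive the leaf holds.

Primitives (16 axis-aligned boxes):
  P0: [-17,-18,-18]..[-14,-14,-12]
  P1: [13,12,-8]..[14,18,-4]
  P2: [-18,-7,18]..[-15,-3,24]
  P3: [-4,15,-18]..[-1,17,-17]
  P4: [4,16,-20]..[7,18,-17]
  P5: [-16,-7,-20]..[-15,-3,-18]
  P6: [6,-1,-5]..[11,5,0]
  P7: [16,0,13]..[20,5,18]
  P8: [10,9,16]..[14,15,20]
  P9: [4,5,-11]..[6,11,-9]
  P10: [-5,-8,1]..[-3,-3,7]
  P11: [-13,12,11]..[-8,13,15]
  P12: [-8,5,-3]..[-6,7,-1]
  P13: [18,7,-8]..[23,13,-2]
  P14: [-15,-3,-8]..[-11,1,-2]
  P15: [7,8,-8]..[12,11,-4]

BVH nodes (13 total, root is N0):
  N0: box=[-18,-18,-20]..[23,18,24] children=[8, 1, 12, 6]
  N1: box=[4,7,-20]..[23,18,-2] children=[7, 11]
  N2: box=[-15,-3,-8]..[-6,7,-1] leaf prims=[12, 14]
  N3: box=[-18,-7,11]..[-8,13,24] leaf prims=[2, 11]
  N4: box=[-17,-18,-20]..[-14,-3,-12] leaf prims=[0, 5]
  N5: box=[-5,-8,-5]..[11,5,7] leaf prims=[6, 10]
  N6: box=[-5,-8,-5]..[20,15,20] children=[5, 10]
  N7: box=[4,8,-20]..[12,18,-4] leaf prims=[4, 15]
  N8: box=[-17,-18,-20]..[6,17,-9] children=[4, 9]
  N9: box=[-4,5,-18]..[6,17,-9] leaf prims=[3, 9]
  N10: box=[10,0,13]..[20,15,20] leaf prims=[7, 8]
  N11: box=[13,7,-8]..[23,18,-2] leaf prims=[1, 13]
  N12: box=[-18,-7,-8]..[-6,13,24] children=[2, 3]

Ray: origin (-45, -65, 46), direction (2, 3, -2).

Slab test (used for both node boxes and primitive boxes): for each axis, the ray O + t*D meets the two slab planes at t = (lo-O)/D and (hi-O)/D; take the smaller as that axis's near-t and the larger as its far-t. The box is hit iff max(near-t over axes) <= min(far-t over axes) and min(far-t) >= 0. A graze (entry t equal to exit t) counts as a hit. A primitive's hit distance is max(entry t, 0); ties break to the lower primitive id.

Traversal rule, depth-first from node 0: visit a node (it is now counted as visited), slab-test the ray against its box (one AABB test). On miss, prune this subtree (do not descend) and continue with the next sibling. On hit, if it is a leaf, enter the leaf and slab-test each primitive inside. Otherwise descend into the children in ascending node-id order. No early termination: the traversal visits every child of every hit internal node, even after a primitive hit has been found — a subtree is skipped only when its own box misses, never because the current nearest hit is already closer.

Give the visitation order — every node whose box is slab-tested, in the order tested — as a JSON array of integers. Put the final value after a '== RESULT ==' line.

Traverse from the root:
N0 x:[27/2,34] y:[47/3,83/3] z:[11,33] -> hit [47/3,83/3], descend [1, 6, 8, 12]
  N1 x:[49/2,34] y:[24,83/3] z:[24,33] -> hit [49/2,83/3], descend [7, 11]
    N7 x:[49/2,57/2] y:[73/3,83/3] z:[25,33] -> hit [25,83/3] leaf, test {P4(miss), P15(miss)}
    N11 x:[29,34] y:[24,83/3] z:[24,27] -> miss, prune
  N6 x:[20,65/2] y:[19,80/3] z:[13,51/2] -> hit [20,51/2], descend [5, 10]
    N5 x:[20,28] y:[19,70/3] z:[39/2,51/2] -> hit [20,70/3] leaf, test {P6(miss), P10@t=20}
    N10 x:[55/2,65/2] y:[65/3,80/3] z:[13,33/2] -> miss, prune
  N8 x:[14,51/2] y:[47/3,82/3] z:[55/2,33] -> miss, prune
  N12 x:[27/2,39/2] y:[58/3,26] z:[11,27] -> hit [58/3,39/2], descend [2, 3]
    N2 x:[15,39/2] y:[62/3,24] z:[47/2,27] -> miss, prune
    N3 x:[27/2,37/2] y:[58/3,26] z:[11,35/2] -> miss, prune

Summary -> nodes [0, 1, 7, 11, 6, 5, 10, 8, 12, 2, 3]; box-tests=11; leaf-entries=2; first=P10

== RESULT ==
[0, 1, 7, 11, 6, 5, 10, 8, 12, 2, 3]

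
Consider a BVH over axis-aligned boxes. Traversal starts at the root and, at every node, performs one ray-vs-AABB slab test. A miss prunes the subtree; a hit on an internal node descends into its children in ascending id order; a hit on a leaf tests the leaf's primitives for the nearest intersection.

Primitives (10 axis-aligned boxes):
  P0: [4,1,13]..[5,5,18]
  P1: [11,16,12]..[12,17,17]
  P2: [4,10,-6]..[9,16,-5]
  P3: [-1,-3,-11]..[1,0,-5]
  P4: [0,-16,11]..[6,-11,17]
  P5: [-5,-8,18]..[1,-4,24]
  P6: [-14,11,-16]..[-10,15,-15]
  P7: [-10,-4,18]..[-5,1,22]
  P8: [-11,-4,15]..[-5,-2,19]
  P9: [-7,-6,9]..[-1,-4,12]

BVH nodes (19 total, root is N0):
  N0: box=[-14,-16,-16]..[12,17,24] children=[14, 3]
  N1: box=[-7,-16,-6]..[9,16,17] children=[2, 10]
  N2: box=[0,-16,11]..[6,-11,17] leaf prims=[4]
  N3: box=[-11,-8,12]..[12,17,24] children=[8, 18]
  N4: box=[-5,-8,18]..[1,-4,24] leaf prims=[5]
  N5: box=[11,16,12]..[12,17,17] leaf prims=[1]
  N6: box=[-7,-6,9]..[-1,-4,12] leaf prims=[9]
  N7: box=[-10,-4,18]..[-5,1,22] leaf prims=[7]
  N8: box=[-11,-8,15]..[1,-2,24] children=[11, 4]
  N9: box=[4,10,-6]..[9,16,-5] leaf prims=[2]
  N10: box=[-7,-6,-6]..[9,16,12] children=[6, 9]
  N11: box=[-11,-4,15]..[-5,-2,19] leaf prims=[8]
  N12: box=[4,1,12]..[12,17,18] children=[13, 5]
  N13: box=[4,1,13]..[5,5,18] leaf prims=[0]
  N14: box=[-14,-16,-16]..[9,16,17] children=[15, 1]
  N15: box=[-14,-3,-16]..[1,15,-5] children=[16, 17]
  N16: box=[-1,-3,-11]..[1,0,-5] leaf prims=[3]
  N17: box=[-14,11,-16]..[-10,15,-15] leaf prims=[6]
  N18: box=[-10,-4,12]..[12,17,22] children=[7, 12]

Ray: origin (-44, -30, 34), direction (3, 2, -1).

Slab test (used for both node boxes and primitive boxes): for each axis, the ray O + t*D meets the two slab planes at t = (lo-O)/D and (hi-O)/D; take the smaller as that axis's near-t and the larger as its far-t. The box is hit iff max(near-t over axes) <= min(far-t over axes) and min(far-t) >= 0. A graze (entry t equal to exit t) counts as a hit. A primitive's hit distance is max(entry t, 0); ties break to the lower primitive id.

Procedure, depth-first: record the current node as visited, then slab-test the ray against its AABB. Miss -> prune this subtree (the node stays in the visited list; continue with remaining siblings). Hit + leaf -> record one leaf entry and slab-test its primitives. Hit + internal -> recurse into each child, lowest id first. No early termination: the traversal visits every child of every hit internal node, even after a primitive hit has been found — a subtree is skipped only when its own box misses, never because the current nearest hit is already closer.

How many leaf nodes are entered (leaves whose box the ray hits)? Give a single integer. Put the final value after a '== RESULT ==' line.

Traverse from the root:
N0 x:[10,56/3] y:[7,47/2] z:[10,50] -> hit [10,56/3], descend [3, 14]
  N3 x:[11,56/3] y:[11,47/2] z:[10,22] -> hit [11,56/3], descend [8, 18]
    N8 x:[11,15] y:[11,14] z:[10,19] -> hit [11,14], descend [4, 11]
      N4 x:[13,15] y:[11,13] z:[10,16] -> hit [13,13] leaf, test {P5@t=13}
      N11 x:[11,13] y:[13,14] z:[15,19] -> miss, prune
    N18 x:[34/3,56/3] y:[13,47/2] z:[12,22] -> hit [13,56/3], descend [7, 12]
      N7 x:[34/3,13] y:[13,31/2] z:[12,16] -> hit [13,13] leaf, test {P7@t=13}
      N12 x:[16,56/3] y:[31/2,47/2] z:[16,22] -> hit [16,56/3], descend [5, 13]
        N5 x:[55/3,56/3] y:[23,47/2] z:[17,22] -> miss, prune
        N13 x:[16,49/3] y:[31/2,35/2] z:[16,21] -> hit [16,49/3] leaf, test {P0@t=16}
  N14 x:[10,53/3] y:[7,23] z:[17,50] -> hit [17,53/3], descend [1, 15]
    N1 x:[37/3,53/3] y:[7,23] z:[17,40] -> hit [17,53/3], descend [2, 10]
      N2 x:[44/3,50/3] y:[7,19/2] z:[17,23] -> miss, prune
      N10 x:[37/3,53/3] y:[12,23] z:[22,40] -> miss, prune
    N15 x:[10,15] y:[27/2,45/2] z:[39,50] -> miss, prune

15 AABB tests over nodes [0, 3, 8, 4, 11, 18, 7, 12, 5, 13, 14, 1, 2, 10, 15]; 3 leaves entered; closest P5.

== RESULT ==
3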